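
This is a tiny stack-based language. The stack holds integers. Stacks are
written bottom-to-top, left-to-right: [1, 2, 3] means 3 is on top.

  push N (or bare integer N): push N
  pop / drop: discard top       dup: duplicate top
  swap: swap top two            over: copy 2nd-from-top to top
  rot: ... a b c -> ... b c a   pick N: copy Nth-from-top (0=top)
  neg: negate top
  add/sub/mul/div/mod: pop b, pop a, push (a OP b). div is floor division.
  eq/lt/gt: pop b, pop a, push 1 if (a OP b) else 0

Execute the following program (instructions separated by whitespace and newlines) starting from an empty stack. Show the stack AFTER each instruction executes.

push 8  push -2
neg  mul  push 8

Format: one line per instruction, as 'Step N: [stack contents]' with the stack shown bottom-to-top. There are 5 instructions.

Step 1: [8]
Step 2: [8, -2]
Step 3: [8, 2]
Step 4: [16]
Step 5: [16, 8]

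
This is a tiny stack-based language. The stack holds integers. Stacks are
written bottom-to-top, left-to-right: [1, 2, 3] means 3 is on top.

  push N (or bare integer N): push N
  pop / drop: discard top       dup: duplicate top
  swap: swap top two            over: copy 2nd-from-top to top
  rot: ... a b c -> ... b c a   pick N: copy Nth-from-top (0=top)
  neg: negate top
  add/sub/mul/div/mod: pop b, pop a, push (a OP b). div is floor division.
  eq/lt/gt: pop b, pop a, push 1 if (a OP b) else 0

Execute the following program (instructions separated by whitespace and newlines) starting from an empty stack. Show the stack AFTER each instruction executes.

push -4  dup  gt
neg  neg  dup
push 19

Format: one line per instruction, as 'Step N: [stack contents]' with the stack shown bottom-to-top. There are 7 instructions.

Step 1: [-4]
Step 2: [-4, -4]
Step 3: [0]
Step 4: [0]
Step 5: [0]
Step 6: [0, 0]
Step 7: [0, 0, 19]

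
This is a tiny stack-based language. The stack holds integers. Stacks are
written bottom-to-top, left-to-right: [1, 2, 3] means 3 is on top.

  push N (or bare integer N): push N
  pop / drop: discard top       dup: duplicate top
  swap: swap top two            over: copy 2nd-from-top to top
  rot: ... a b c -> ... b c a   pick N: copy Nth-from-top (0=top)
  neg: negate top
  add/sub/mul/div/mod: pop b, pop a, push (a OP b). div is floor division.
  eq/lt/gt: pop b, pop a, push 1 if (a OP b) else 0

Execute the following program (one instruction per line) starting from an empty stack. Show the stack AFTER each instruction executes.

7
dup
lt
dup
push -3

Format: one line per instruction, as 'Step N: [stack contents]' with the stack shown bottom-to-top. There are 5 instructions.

Step 1: [7]
Step 2: [7, 7]
Step 3: [0]
Step 4: [0, 0]
Step 5: [0, 0, -3]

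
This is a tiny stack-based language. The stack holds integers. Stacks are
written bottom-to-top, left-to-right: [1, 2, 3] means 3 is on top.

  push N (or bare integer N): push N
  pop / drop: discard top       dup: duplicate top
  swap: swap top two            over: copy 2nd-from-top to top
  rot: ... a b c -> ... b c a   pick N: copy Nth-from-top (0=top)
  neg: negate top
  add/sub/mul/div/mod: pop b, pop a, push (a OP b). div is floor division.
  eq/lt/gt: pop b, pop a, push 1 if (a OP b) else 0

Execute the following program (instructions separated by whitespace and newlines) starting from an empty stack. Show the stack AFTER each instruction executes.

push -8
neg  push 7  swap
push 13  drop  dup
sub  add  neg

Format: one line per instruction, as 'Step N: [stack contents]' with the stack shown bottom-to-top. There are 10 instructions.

Step 1: [-8]
Step 2: [8]
Step 3: [8, 7]
Step 4: [7, 8]
Step 5: [7, 8, 13]
Step 6: [7, 8]
Step 7: [7, 8, 8]
Step 8: [7, 0]
Step 9: [7]
Step 10: [-7]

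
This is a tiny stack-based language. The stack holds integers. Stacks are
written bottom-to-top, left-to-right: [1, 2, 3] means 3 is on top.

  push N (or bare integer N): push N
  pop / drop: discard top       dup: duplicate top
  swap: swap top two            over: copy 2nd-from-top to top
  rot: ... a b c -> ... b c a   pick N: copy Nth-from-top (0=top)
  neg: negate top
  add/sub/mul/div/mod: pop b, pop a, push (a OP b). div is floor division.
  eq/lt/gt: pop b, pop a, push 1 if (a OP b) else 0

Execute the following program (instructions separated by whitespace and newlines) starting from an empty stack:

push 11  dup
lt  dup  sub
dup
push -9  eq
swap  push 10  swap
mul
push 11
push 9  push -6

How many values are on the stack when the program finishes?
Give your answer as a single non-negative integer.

Answer: 5

Derivation:
After 'push 11': stack = [11] (depth 1)
After 'dup': stack = [11, 11] (depth 2)
After 'lt': stack = [0] (depth 1)
After 'dup': stack = [0, 0] (depth 2)
After 'sub': stack = [0] (depth 1)
After 'dup': stack = [0, 0] (depth 2)
After 'push -9': stack = [0, 0, -9] (depth 3)
After 'eq': stack = [0, 0] (depth 2)
After 'swap': stack = [0, 0] (depth 2)
After 'push 10': stack = [0, 0, 10] (depth 3)
After 'swap': stack = [0, 10, 0] (depth 3)
After 'mul': stack = [0, 0] (depth 2)
After 'push 11': stack = [0, 0, 11] (depth 3)
After 'push 9': stack = [0, 0, 11, 9] (depth 4)
After 'push -6': stack = [0, 0, 11, 9, -6] (depth 5)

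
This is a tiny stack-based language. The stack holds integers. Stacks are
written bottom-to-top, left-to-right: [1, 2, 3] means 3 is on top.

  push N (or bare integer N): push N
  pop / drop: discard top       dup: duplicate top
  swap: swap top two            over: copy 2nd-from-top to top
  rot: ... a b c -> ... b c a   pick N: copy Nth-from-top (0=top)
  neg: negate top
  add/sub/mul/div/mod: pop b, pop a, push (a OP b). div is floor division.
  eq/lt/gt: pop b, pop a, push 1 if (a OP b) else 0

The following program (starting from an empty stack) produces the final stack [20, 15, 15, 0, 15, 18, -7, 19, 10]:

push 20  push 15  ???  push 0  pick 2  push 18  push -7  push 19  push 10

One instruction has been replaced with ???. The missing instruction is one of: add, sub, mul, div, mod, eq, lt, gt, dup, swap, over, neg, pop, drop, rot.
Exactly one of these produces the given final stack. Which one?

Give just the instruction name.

Answer: dup

Derivation:
Stack before ???: [20, 15]
Stack after ???:  [20, 15, 15]
The instruction that transforms [20, 15] -> [20, 15, 15] is: dup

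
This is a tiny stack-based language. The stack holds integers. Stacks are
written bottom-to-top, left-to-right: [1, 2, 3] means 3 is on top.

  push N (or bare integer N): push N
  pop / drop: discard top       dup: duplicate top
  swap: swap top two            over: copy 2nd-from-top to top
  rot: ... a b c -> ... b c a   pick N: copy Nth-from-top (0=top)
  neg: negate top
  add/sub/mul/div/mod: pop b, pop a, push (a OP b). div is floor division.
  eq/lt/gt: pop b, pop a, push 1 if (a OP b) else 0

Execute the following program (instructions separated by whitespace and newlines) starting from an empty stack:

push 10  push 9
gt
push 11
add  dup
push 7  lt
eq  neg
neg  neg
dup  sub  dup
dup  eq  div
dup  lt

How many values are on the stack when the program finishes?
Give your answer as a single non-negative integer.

After 'push 10': stack = [10] (depth 1)
After 'push 9': stack = [10, 9] (depth 2)
After 'gt': stack = [1] (depth 1)
After 'push 11': stack = [1, 11] (depth 2)
After 'add': stack = [12] (depth 1)
After 'dup': stack = [12, 12] (depth 2)
After 'push 7': stack = [12, 12, 7] (depth 3)
After 'lt': stack = [12, 0] (depth 2)
After 'eq': stack = [0] (depth 1)
After 'neg': stack = [0] (depth 1)
After 'neg': stack = [0] (depth 1)
After 'neg': stack = [0] (depth 1)
After 'dup': stack = [0, 0] (depth 2)
After 'sub': stack = [0] (depth 1)
After 'dup': stack = [0, 0] (depth 2)
After 'dup': stack = [0, 0, 0] (depth 3)
After 'eq': stack = [0, 1] (depth 2)
After 'div': stack = [0] (depth 1)
After 'dup': stack = [0, 0] (depth 2)
After 'lt': stack = [0] (depth 1)

Answer: 1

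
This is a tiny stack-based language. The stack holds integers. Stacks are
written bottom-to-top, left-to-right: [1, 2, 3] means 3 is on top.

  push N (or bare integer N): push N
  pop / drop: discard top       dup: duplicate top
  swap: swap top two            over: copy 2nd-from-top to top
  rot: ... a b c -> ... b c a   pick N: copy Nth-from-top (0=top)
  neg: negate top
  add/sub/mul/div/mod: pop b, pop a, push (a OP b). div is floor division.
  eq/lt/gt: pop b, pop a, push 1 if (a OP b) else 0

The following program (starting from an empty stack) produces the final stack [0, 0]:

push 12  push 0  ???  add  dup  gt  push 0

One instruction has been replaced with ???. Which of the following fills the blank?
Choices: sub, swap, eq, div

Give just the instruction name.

Answer: swap

Derivation:
Stack before ???: [12, 0]
Stack after ???:  [0, 12]
Checking each choice:
  sub: stack underflow (need 2, have 1)
  swap: MATCH
  eq: stack underflow (need 2, have 1)
  div: division by zero


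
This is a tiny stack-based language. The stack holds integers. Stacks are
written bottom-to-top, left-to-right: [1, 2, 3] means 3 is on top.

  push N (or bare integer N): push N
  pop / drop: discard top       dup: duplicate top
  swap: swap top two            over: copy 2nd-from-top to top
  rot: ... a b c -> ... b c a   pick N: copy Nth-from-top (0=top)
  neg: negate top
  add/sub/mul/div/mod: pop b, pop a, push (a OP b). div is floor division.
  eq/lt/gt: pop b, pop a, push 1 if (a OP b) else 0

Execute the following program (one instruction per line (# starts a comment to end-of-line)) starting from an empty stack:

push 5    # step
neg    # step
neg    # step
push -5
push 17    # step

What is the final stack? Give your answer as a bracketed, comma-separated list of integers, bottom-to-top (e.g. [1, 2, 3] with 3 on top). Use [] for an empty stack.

Answer: [5, -5, 17]

Derivation:
After 'push 5': [5]
After 'neg': [-5]
After 'neg': [5]
After 'push -5': [5, -5]
After 'push 17': [5, -5, 17]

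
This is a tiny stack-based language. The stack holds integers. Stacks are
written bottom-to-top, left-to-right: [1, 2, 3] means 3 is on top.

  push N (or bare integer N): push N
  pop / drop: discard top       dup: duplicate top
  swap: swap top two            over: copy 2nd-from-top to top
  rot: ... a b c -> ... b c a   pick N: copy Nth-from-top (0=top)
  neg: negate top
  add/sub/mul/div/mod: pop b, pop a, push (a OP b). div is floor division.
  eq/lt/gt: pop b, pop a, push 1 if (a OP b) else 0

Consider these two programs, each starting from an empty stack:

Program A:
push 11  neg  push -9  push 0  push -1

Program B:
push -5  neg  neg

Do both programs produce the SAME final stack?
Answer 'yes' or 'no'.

Program A trace:
  After 'push 11': [11]
  After 'neg': [-11]
  After 'push -9': [-11, -9]
  After 'push 0': [-11, -9, 0]
  After 'push -1': [-11, -9, 0, -1]
Program A final stack: [-11, -9, 0, -1]

Program B trace:
  After 'push -5': [-5]
  After 'neg': [5]
  After 'neg': [-5]
Program B final stack: [-5]
Same: no

Answer: no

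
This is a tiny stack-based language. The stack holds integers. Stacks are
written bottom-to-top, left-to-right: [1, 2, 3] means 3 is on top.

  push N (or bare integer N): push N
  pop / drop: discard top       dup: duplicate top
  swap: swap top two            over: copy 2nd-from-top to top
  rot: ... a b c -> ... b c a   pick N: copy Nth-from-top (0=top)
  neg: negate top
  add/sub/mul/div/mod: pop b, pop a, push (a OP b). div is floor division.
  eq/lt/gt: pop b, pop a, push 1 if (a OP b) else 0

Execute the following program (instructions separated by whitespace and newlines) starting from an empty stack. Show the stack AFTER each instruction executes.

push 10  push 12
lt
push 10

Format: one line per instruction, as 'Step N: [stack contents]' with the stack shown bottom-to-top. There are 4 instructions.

Step 1: [10]
Step 2: [10, 12]
Step 3: [1]
Step 4: [1, 10]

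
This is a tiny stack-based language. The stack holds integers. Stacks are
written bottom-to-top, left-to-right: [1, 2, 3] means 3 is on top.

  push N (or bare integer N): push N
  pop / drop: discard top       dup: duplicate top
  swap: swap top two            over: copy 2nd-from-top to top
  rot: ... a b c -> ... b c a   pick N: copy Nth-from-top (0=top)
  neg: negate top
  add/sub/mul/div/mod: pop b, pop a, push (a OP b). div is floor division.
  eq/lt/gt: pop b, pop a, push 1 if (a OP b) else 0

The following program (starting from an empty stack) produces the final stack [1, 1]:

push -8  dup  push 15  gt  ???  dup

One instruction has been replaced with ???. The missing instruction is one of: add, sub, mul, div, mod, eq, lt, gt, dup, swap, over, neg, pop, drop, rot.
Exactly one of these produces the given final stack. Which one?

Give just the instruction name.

Stack before ???: [-8, 0]
Stack after ???:  [1]
The instruction that transforms [-8, 0] -> [1] is: lt

Answer: lt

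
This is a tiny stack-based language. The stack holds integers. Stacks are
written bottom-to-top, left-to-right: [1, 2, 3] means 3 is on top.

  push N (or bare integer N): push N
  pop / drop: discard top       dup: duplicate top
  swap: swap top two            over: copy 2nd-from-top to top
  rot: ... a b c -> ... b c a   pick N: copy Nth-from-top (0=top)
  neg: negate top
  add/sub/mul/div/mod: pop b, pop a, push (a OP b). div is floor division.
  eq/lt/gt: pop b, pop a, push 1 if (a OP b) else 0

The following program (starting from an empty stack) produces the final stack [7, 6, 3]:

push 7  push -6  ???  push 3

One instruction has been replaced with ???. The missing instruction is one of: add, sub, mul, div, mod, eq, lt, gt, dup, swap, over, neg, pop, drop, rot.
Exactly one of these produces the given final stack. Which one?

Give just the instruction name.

Answer: neg

Derivation:
Stack before ???: [7, -6]
Stack after ???:  [7, 6]
The instruction that transforms [7, -6] -> [7, 6] is: neg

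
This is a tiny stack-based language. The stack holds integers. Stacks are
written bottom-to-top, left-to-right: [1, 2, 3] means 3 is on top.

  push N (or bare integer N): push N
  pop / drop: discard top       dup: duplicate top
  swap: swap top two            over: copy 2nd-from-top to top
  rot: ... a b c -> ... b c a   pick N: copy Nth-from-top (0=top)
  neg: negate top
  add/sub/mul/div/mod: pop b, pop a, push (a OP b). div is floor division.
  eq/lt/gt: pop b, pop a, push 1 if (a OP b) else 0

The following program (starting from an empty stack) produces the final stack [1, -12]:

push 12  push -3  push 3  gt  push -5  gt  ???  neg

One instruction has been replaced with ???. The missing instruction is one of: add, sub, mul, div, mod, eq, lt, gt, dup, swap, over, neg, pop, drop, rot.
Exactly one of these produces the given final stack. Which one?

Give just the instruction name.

Answer: swap

Derivation:
Stack before ???: [12, 1]
Stack after ???:  [1, 12]
The instruction that transforms [12, 1] -> [1, 12] is: swap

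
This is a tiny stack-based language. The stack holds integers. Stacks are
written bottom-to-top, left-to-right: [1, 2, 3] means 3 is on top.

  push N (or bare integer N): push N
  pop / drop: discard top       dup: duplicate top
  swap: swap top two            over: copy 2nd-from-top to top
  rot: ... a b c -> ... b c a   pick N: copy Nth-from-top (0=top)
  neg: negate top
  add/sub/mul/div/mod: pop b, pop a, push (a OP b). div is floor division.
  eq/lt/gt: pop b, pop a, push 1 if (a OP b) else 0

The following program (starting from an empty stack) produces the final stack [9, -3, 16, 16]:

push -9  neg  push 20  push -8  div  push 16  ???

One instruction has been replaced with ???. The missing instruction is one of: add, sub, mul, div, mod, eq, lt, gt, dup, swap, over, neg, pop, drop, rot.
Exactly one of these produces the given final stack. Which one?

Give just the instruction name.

Stack before ???: [9, -3, 16]
Stack after ???:  [9, -3, 16, 16]
The instruction that transforms [9, -3, 16] -> [9, -3, 16, 16] is: dup

Answer: dup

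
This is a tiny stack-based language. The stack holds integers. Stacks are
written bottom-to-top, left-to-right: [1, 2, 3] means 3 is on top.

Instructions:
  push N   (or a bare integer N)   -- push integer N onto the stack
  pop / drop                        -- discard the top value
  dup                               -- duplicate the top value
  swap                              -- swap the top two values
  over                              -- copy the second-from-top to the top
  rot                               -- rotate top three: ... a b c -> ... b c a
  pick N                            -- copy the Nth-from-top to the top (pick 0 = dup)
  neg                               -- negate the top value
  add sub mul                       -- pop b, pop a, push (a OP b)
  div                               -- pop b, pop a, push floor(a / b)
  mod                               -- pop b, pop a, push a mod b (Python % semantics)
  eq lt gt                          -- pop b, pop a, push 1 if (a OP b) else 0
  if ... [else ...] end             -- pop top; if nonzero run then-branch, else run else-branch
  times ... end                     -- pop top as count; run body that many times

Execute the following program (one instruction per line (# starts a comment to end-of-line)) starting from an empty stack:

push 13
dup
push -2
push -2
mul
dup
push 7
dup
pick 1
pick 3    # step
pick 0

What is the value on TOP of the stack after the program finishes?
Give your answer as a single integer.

Answer: 4

Derivation:
After 'push 13': [13]
After 'dup': [13, 13]
After 'push -2': [13, 13, -2]
After 'push -2': [13, 13, -2, -2]
After 'mul': [13, 13, 4]
After 'dup': [13, 13, 4, 4]
After 'push 7': [13, 13, 4, 4, 7]
After 'dup': [13, 13, 4, 4, 7, 7]
After 'pick 1': [13, 13, 4, 4, 7, 7, 7]
After 'pick 3': [13, 13, 4, 4, 7, 7, 7, 4]
After 'pick 0': [13, 13, 4, 4, 7, 7, 7, 4, 4]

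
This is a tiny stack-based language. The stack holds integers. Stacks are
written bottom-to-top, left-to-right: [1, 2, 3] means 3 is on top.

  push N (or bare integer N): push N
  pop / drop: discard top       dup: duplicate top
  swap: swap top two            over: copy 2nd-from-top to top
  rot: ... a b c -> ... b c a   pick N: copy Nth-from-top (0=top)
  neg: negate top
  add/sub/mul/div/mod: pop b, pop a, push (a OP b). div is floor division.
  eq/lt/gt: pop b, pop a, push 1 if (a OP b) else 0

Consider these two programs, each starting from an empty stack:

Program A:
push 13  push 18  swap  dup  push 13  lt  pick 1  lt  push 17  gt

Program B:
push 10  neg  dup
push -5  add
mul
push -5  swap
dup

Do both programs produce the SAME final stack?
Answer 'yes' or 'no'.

Answer: no

Derivation:
Program A trace:
  After 'push 13': [13]
  After 'push 18': [13, 18]
  After 'swap': [18, 13]
  After 'dup': [18, 13, 13]
  After 'push 13': [18, 13, 13, 13]
  After 'lt': [18, 13, 0]
  After 'pick 1': [18, 13, 0, 13]
  After 'lt': [18, 13, 1]
  After 'push 17': [18, 13, 1, 17]
  After 'gt': [18, 13, 0]
Program A final stack: [18, 13, 0]

Program B trace:
  After 'push 10': [10]
  After 'neg': [-10]
  After 'dup': [-10, -10]
  After 'push -5': [-10, -10, -5]
  After 'add': [-10, -15]
  After 'mul': [150]
  After 'push -5': [150, -5]
  After 'swap': [-5, 150]
  After 'dup': [-5, 150, 150]
Program B final stack: [-5, 150, 150]
Same: no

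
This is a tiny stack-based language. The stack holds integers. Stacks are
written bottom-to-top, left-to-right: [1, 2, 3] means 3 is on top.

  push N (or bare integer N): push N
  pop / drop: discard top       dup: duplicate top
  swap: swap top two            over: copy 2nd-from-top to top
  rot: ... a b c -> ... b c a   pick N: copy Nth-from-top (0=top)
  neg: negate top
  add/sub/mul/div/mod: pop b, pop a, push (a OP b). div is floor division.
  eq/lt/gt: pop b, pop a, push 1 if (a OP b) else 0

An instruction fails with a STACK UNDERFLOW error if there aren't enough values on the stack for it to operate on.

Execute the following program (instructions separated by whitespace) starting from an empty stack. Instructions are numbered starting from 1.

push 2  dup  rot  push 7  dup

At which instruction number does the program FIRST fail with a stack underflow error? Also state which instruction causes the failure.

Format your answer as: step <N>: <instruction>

Answer: step 3: rot

Derivation:
Step 1 ('push 2'): stack = [2], depth = 1
Step 2 ('dup'): stack = [2, 2], depth = 2
Step 3 ('rot'): needs 3 value(s) but depth is 2 — STACK UNDERFLOW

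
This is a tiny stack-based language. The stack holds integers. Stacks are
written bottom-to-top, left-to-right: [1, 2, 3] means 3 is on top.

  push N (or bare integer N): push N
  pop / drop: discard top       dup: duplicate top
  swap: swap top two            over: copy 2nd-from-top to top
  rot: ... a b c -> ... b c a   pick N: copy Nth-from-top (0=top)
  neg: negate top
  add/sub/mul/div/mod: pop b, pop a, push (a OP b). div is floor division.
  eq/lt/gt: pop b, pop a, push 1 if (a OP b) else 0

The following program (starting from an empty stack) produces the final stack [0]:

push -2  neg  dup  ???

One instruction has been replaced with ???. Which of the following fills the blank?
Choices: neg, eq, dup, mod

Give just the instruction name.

Answer: mod

Derivation:
Stack before ???: [2, 2]
Stack after ???:  [0]
Checking each choice:
  neg: produces [2, -2]
  eq: produces [1]
  dup: produces [2, 2, 2]
  mod: MATCH


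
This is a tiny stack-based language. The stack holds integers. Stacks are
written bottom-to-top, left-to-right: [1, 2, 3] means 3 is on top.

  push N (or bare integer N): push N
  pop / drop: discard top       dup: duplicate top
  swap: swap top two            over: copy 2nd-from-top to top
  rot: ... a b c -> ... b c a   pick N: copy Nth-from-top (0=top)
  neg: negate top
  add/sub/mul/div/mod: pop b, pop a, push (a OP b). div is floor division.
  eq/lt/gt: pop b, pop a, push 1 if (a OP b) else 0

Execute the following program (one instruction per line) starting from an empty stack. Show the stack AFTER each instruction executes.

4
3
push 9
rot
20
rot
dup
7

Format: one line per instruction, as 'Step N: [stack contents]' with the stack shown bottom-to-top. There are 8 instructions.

Step 1: [4]
Step 2: [4, 3]
Step 3: [4, 3, 9]
Step 4: [3, 9, 4]
Step 5: [3, 9, 4, 20]
Step 6: [3, 4, 20, 9]
Step 7: [3, 4, 20, 9, 9]
Step 8: [3, 4, 20, 9, 9, 7]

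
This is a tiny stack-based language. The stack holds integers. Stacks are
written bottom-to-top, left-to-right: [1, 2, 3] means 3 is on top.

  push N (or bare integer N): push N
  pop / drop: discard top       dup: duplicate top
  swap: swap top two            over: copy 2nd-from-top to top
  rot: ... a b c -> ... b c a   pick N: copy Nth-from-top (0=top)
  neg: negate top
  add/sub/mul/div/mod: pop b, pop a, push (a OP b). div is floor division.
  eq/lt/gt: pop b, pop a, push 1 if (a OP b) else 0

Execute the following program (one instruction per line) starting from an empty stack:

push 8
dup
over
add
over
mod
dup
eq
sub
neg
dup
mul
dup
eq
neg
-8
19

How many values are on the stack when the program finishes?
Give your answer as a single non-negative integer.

Answer: 3

Derivation:
After 'push 8': stack = [8] (depth 1)
After 'dup': stack = [8, 8] (depth 2)
After 'over': stack = [8, 8, 8] (depth 3)
After 'add': stack = [8, 16] (depth 2)
After 'over': stack = [8, 16, 8] (depth 3)
After 'mod': stack = [8, 0] (depth 2)
After 'dup': stack = [8, 0, 0] (depth 3)
After 'eq': stack = [8, 1] (depth 2)
After 'sub': stack = [7] (depth 1)
After 'neg': stack = [-7] (depth 1)
After 'dup': stack = [-7, -7] (depth 2)
After 'mul': stack = [49] (depth 1)
After 'dup': stack = [49, 49] (depth 2)
After 'eq': stack = [1] (depth 1)
After 'neg': stack = [-1] (depth 1)
After 'push -8': stack = [-1, -8] (depth 2)
After 'push 19': stack = [-1, -8, 19] (depth 3)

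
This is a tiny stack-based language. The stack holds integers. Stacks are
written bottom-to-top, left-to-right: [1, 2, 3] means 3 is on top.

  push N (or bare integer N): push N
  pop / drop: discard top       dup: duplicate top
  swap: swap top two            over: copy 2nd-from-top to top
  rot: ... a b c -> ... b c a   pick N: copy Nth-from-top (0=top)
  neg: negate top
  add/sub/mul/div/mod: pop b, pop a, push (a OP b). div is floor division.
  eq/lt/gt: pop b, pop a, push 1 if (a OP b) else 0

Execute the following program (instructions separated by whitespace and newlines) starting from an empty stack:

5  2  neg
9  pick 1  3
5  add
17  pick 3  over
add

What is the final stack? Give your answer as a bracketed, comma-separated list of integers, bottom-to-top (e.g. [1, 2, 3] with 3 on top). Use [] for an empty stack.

After 'push 5': [5]
After 'push 2': [5, 2]
After 'neg': [5, -2]
After 'push 9': [5, -2, 9]
After 'pick 1': [5, -2, 9, -2]
After 'push 3': [5, -2, 9, -2, 3]
After 'push 5': [5, -2, 9, -2, 3, 5]
After 'add': [5, -2, 9, -2, 8]
After 'push 17': [5, -2, 9, -2, 8, 17]
After 'pick 3': [5, -2, 9, -2, 8, 17, 9]
After 'over': [5, -2, 9, -2, 8, 17, 9, 17]
After 'add': [5, -2, 9, -2, 8, 17, 26]

Answer: [5, -2, 9, -2, 8, 17, 26]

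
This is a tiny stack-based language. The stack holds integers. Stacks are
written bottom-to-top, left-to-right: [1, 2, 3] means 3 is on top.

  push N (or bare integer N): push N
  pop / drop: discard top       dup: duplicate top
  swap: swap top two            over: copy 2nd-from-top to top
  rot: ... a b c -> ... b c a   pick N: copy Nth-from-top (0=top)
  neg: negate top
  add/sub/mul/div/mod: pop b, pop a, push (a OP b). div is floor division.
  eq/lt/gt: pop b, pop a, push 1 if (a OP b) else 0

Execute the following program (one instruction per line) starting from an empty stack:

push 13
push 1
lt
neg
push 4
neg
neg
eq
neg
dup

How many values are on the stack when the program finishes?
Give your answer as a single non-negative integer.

Answer: 2

Derivation:
After 'push 13': stack = [13] (depth 1)
After 'push 1': stack = [13, 1] (depth 2)
After 'lt': stack = [0] (depth 1)
After 'neg': stack = [0] (depth 1)
After 'push 4': stack = [0, 4] (depth 2)
After 'neg': stack = [0, -4] (depth 2)
After 'neg': stack = [0, 4] (depth 2)
After 'eq': stack = [0] (depth 1)
After 'neg': stack = [0] (depth 1)
After 'dup': stack = [0, 0] (depth 2)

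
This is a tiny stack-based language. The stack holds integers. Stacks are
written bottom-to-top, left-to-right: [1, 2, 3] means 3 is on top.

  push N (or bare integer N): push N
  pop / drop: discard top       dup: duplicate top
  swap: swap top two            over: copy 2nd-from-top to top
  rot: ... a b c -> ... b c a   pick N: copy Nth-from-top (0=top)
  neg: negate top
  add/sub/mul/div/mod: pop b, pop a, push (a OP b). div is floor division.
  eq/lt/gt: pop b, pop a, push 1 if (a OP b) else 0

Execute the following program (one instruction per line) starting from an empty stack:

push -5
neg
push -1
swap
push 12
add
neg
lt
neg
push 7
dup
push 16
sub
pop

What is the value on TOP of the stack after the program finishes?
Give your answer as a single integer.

Answer: 7

Derivation:
After 'push -5': [-5]
After 'neg': [5]
After 'push -1': [5, -1]
After 'swap': [-1, 5]
After 'push 12': [-1, 5, 12]
After 'add': [-1, 17]
After 'neg': [-1, -17]
After 'lt': [0]
After 'neg': [0]
After 'push 7': [0, 7]
After 'dup': [0, 7, 7]
After 'push 16': [0, 7, 7, 16]
After 'sub': [0, 7, -9]
After 'pop': [0, 7]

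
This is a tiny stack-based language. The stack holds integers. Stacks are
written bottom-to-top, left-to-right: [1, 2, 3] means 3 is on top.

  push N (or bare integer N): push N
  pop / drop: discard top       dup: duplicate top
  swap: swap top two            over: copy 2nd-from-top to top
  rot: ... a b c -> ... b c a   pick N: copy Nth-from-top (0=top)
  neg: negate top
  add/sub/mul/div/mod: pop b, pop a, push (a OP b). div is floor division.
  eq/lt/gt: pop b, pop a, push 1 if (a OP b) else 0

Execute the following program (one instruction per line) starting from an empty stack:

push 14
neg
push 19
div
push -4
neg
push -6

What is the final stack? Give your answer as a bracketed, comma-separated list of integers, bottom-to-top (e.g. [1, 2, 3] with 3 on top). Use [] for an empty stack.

Answer: [-1, 4, -6]

Derivation:
After 'push 14': [14]
After 'neg': [-14]
After 'push 19': [-14, 19]
After 'div': [-1]
After 'push -4': [-1, -4]
After 'neg': [-1, 4]
After 'push -6': [-1, 4, -6]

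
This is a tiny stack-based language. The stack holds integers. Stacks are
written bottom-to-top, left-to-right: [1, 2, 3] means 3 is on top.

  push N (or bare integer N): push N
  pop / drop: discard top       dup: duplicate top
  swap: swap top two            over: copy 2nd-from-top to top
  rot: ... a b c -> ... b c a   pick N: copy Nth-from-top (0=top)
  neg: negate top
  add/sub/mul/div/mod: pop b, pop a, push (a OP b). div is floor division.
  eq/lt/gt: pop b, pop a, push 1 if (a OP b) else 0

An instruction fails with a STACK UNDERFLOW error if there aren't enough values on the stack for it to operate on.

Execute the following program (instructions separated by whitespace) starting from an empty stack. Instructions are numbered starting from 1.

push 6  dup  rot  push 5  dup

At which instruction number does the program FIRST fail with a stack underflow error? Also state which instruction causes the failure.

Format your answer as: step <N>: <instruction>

Step 1 ('push 6'): stack = [6], depth = 1
Step 2 ('dup'): stack = [6, 6], depth = 2
Step 3 ('rot'): needs 3 value(s) but depth is 2 — STACK UNDERFLOW

Answer: step 3: rot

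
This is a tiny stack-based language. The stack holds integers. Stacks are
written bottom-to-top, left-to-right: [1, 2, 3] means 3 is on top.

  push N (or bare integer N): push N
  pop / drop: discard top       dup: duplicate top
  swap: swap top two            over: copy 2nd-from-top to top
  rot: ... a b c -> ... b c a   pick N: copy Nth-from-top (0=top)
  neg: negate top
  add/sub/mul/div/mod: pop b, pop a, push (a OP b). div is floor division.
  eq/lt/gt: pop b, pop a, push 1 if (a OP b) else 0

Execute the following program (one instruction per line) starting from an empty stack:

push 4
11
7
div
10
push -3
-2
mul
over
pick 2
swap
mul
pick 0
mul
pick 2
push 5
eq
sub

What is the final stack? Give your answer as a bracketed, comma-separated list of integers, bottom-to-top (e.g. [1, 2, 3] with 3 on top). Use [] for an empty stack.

After 'push 4': [4]
After 'push 11': [4, 11]
After 'push 7': [4, 11, 7]
After 'div': [4, 1]
After 'push 10': [4, 1, 10]
After 'push -3': [4, 1, 10, -3]
After 'push -2': [4, 1, 10, -3, -2]
After 'mul': [4, 1, 10, 6]
After 'over': [4, 1, 10, 6, 10]
After 'pick 2': [4, 1, 10, 6, 10, 10]
After 'swap': [4, 1, 10, 6, 10, 10]
After 'mul': [4, 1, 10, 6, 100]
After 'pick 0': [4, 1, 10, 6, 100, 100]
After 'mul': [4, 1, 10, 6, 10000]
After 'pick 2': [4, 1, 10, 6, 10000, 10]
After 'push 5': [4, 1, 10, 6, 10000, 10, 5]
After 'eq': [4, 1, 10, 6, 10000, 0]
After 'sub': [4, 1, 10, 6, 10000]

Answer: [4, 1, 10, 6, 10000]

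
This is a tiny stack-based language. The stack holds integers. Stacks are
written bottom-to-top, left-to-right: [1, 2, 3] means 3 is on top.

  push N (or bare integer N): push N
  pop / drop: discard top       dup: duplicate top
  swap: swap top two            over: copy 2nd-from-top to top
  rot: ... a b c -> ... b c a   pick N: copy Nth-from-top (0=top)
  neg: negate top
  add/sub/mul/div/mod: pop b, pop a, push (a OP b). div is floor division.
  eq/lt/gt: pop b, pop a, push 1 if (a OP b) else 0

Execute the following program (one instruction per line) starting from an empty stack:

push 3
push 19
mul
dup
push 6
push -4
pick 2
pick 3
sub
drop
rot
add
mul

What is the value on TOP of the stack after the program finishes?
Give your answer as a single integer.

After 'push 3': [3]
After 'push 19': [3, 19]
After 'mul': [57]
After 'dup': [57, 57]
After 'push 6': [57, 57, 6]
After 'push -4': [57, 57, 6, -4]
After 'pick 2': [57, 57, 6, -4, 57]
After 'pick 3': [57, 57, 6, -4, 57, 57]
After 'sub': [57, 57, 6, -4, 0]
After 'drop': [57, 57, 6, -4]
After 'rot': [57, 6, -4, 57]
After 'add': [57, 6, 53]
After 'mul': [57, 318]

Answer: 318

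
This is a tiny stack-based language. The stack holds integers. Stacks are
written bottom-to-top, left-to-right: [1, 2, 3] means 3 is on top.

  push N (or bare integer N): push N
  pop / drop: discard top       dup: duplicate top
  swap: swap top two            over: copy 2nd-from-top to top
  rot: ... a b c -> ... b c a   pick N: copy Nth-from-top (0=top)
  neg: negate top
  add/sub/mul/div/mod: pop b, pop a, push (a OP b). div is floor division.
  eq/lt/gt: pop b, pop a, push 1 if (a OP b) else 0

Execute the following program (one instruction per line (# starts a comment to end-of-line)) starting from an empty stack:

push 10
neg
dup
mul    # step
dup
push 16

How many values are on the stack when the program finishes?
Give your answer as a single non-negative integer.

After 'push 10': stack = [10] (depth 1)
After 'neg': stack = [-10] (depth 1)
After 'dup': stack = [-10, -10] (depth 2)
After 'mul': stack = [100] (depth 1)
After 'dup': stack = [100, 100] (depth 2)
After 'push 16': stack = [100, 100, 16] (depth 3)

Answer: 3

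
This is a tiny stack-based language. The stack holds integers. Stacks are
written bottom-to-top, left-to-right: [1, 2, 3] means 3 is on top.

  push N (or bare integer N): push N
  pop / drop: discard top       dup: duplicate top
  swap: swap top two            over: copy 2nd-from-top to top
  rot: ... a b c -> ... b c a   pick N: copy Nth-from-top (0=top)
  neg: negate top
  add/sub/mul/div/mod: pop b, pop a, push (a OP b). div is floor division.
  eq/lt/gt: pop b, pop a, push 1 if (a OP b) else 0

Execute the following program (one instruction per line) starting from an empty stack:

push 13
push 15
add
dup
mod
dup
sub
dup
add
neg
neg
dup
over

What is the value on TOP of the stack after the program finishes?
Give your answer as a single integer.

Answer: 0

Derivation:
After 'push 13': [13]
After 'push 15': [13, 15]
After 'add': [28]
After 'dup': [28, 28]
After 'mod': [0]
After 'dup': [0, 0]
After 'sub': [0]
After 'dup': [0, 0]
After 'add': [0]
After 'neg': [0]
After 'neg': [0]
After 'dup': [0, 0]
After 'over': [0, 0, 0]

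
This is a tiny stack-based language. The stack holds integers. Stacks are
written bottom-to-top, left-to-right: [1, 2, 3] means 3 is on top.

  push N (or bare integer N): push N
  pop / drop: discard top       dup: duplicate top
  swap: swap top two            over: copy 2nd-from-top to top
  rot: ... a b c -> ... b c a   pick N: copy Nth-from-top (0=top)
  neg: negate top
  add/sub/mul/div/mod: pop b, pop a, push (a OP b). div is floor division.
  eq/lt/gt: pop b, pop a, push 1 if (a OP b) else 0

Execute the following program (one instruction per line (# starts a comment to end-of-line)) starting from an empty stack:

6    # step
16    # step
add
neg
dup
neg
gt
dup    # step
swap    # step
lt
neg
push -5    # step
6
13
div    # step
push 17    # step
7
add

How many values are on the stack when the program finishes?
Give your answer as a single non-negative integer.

Answer: 4

Derivation:
After 'push 6': stack = [6] (depth 1)
After 'push 16': stack = [6, 16] (depth 2)
After 'add': stack = [22] (depth 1)
After 'neg': stack = [-22] (depth 1)
After 'dup': stack = [-22, -22] (depth 2)
After 'neg': stack = [-22, 22] (depth 2)
After 'gt': stack = [0] (depth 1)
After 'dup': stack = [0, 0] (depth 2)
After 'swap': stack = [0, 0] (depth 2)
After 'lt': stack = [0] (depth 1)
After 'neg': stack = [0] (depth 1)
After 'push -5': stack = [0, -5] (depth 2)
After 'push 6': stack = [0, -5, 6] (depth 3)
After 'push 13': stack = [0, -5, 6, 13] (depth 4)
After 'div': stack = [0, -5, 0] (depth 3)
After 'push 17': stack = [0, -5, 0, 17] (depth 4)
After 'push 7': stack = [0, -5, 0, 17, 7] (depth 5)
After 'add': stack = [0, -5, 0, 24] (depth 4)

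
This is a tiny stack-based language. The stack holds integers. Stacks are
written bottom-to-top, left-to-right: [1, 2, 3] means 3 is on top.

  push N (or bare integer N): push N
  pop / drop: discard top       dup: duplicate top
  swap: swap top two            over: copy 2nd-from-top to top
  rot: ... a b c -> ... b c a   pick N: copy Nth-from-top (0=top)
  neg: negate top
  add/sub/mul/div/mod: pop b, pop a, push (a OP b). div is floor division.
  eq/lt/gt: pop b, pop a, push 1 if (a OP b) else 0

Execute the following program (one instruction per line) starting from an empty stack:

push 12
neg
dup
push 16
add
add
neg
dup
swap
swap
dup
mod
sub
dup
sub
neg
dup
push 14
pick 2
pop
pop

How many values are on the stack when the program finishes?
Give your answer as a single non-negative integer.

Answer: 2

Derivation:
After 'push 12': stack = [12] (depth 1)
After 'neg': stack = [-12] (depth 1)
After 'dup': stack = [-12, -12] (depth 2)
After 'push 16': stack = [-12, -12, 16] (depth 3)
After 'add': stack = [-12, 4] (depth 2)
After 'add': stack = [-8] (depth 1)
After 'neg': stack = [8] (depth 1)
After 'dup': stack = [8, 8] (depth 2)
After 'swap': stack = [8, 8] (depth 2)
After 'swap': stack = [8, 8] (depth 2)
  ...
After 'mod': stack = [8, 0] (depth 2)
After 'sub': stack = [8] (depth 1)
After 'dup': stack = [8, 8] (depth 2)
After 'sub': stack = [0] (depth 1)
After 'neg': stack = [0] (depth 1)
After 'dup': stack = [0, 0] (depth 2)
After 'push 14': stack = [0, 0, 14] (depth 3)
After 'pick 2': stack = [0, 0, 14, 0] (depth 4)
After 'pop': stack = [0, 0, 14] (depth 3)
After 'pop': stack = [0, 0] (depth 2)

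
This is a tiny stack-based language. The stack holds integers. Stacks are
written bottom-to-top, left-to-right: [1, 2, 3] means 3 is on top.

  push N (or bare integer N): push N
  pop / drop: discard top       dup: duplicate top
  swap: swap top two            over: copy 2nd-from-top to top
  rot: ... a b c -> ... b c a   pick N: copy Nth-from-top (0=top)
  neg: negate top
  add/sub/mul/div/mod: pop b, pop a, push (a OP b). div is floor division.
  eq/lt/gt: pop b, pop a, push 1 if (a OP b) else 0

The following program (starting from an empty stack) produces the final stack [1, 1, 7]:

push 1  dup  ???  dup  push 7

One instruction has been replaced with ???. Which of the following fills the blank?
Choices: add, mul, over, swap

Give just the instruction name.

Answer: mul

Derivation:
Stack before ???: [1, 1]
Stack after ???:  [1]
Checking each choice:
  add: produces [2, 2, 7]
  mul: MATCH
  over: produces [1, 1, 1, 1, 7]
  swap: produces [1, 1, 1, 7]


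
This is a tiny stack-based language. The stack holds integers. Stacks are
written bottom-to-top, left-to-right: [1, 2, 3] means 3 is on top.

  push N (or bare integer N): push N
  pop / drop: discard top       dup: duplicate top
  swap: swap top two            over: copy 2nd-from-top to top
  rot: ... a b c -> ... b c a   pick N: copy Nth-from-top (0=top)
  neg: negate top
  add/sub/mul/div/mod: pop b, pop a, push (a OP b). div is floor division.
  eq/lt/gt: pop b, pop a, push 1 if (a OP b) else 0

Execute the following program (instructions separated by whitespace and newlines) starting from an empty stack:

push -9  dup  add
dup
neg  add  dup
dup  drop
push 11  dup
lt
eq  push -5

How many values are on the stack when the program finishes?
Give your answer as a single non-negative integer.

Answer: 3

Derivation:
After 'push -9': stack = [-9] (depth 1)
After 'dup': stack = [-9, -9] (depth 2)
After 'add': stack = [-18] (depth 1)
After 'dup': stack = [-18, -18] (depth 2)
After 'neg': stack = [-18, 18] (depth 2)
After 'add': stack = [0] (depth 1)
After 'dup': stack = [0, 0] (depth 2)
After 'dup': stack = [0, 0, 0] (depth 3)
After 'drop': stack = [0, 0] (depth 2)
After 'push 11': stack = [0, 0, 11] (depth 3)
After 'dup': stack = [0, 0, 11, 11] (depth 4)
After 'lt': stack = [0, 0, 0] (depth 3)
After 'eq': stack = [0, 1] (depth 2)
After 'push -5': stack = [0, 1, -5] (depth 3)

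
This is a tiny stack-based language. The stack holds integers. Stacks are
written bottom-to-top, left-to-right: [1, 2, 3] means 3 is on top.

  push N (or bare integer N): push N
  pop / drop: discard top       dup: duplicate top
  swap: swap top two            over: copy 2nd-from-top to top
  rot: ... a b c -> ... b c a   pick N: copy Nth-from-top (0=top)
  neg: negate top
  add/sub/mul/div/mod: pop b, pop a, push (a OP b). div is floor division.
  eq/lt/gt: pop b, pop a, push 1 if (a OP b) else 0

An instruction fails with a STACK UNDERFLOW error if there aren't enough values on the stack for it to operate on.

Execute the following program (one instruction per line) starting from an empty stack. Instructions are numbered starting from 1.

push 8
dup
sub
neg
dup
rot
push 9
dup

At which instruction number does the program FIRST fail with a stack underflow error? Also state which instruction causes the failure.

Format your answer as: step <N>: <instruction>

Answer: step 6: rot

Derivation:
Step 1 ('push 8'): stack = [8], depth = 1
Step 2 ('dup'): stack = [8, 8], depth = 2
Step 3 ('sub'): stack = [0], depth = 1
Step 4 ('neg'): stack = [0], depth = 1
Step 5 ('dup'): stack = [0, 0], depth = 2
Step 6 ('rot'): needs 3 value(s) but depth is 2 — STACK UNDERFLOW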